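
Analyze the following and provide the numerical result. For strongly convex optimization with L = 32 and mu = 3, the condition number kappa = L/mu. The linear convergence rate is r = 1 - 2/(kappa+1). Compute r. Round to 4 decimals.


Step 1: Compute the condition number.
kappa = L/mu = 32/3 = 10.6667
Step 2: Compute the convergence rate.
r = 1 - 2/(kappa + 1) = 1 - 2*mu/(L + mu) = (L - mu)/(L + mu) = 29/35 = 0.8286


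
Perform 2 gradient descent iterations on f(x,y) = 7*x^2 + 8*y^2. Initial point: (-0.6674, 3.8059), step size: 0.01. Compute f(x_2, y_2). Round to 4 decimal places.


Gradient descent on f(x,y) = 7*x^2 + 8*y^2.
Starting point: (-0.6674, 3.8059), alpha = 0.01
Step 1: grad_x = 2*7*-0.6674 = -9.3436, grad_y = 2*8*3.8059 = 60.8944
  x_1 = -0.6674 - 0.01*-9.3436 = -0.574
  y_1 = 3.8059 - 0.01*60.8944 = 3.197
Step 2: grad_x = 2*7*-0.574 = -8.0355, grad_y = 2*8*3.197 = 51.1513
  x_2 = -0.574 - 0.01*-8.0355 = -0.4936
  y_2 = 3.197 - 0.01*51.1513 = 2.6854
f(-0.4936, 2.6854) = 7*(-0.4936)^2 + 8*2.6854^2 = 59.3984


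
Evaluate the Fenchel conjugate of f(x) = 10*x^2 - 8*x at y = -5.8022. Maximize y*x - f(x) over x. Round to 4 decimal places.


f*(y) = sup_x {y*x - a*x^2 - b*x} = sup_x {(y-b)*x - a*x^2}
FOC: (y - b) - 2a*x = 0 => x* = (y - b)/(2a)
x* = (-5.8022 + 8)/(2*10) = 0.1099
f*(-5.8022) = (y-b)^2/(4a) = (-5.8022 + 8)^2/(4*10)
= 4.8303/40 = 0.1208


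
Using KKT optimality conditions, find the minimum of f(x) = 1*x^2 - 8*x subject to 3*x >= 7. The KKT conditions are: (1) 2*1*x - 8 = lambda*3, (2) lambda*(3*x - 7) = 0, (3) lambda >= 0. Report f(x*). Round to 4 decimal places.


Step 1: Try lambda = 0 (constraint inactive).
Stationarity: 2*1*x - 8 = 0
x* = 8/(2*1) = 4.0
Check constraint: 3*4.0 = 12.0 >= 7 -- satisfied.
Step 2: Compute optimal value.
f(x*) = 1*4.0^2 - 8*4.0 = -16.0


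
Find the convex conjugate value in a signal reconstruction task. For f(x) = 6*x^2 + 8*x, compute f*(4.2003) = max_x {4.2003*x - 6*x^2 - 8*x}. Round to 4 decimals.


f*(y) = sup_x {y*x - a*x^2 - b*x} = sup_x {(y-b)*x - a*x^2}
FOC: (y - b) - 2a*x = 0 => x* = (y - b)/(2a)
x* = (4.2003 - 8)/(2*6) = -0.3166
f*(4.2003) = (y-b)^2/(4a) = (4.2003 - 8)^2/(4*6)
= 14.4377/24 = 0.6016


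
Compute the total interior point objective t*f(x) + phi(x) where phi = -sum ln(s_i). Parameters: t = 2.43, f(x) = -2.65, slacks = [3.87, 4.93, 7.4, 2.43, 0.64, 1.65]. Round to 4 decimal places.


Step 1: Compute log-barrier.
ln values: [1.3533, 1.5953, 2.0015, 0.8879, -0.4463, 0.5008]
phi = -(1.3533 + 1.5953 + 2.0015 + 0.8879 - 0.4463 + 0.5008) = -5.8925
Step 2: Compute augmented objective.
t*f(x) = 2.43*-2.65 = -6.4395
Total = -6.4395 - 5.8925 = -12.332


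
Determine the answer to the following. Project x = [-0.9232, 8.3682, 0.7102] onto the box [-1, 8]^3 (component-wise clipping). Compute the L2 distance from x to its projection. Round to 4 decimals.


Project each component onto [-1, 8].
clip(-0.9232) = -0.9232, clip(8.3682) = 8.0, clip(0.7102) = 0.7102
Projection = [-0.9232, 8.0, 0.7102]
Squared diffs: [0.0, 0.1356, 0.0]
Distance = sqrt(0.1356) = 0.3682


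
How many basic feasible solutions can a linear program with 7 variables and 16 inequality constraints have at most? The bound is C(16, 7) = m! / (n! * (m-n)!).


Each vertex corresponds to some choice of n active constraints out of m, so the number of vertices is at most C(m, n) = m! / (n!(m-n)!).
m = 16, n = 7
Numerator: 16 * 15 * 14 * 13 * 12 * 11 * 10
Denominator: 7! = 5040
C(16, 7) = 11440


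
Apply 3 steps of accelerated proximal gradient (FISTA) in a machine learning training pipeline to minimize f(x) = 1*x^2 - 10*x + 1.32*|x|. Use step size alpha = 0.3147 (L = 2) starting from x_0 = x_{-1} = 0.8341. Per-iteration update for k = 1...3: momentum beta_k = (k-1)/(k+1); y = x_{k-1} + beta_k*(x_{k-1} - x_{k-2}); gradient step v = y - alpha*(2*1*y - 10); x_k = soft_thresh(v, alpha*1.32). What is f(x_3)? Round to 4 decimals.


FISTA on f(x) = 1*x^2 - 10*x + 1.32*|x|
L = 2, alpha = 0.3147
Iteration 1: beta = 0.0, y = 0.8341 + 0.0*(0.8341 - 0.8341) = 0.8341
  grad(y) = -8.3318, v = y - alpha*grad = 3.4561
  prox(v) = soft_thresh(3.4561, 0.4154) = 3.0407
Iteration 2: beta = 0.3333, y = 3.0407 + 0.3333*(3.0407 - 0.8341) = 3.7763
  grad(y) = -2.4475, v = y - alpha*grad = 4.5465
  prox(v) = soft_thresh(4.5465, 0.4154) = 4.1311
Iteration 3: beta = 0.5, y = 4.1311 + 0.5*(4.1311 - 3.0407) = 4.6763
  grad(y) = -0.6475, v = y - alpha*grad = 4.88
  prox(v) = soft_thresh(4.88, 0.4154) = 4.4646
f(x_3) = 1*4.4646^2 - 10*4.4646 + 1.32*|4.4646| = -18.8201


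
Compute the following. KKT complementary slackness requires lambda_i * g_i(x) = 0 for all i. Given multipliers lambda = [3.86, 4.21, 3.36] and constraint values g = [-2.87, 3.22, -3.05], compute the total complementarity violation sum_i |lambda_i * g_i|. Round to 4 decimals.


KKT complementary slackness check:
lambda_1 * g_1 = 3.86 * -2.87 = -11.0782
lambda_2 * g_2 = 4.21 * 3.22 = 13.5562
lambda_3 * g_3 = 3.36 * -3.05 = -10.248
Total violation = 11.0782 + 13.5562 + 10.248 = 34.8824


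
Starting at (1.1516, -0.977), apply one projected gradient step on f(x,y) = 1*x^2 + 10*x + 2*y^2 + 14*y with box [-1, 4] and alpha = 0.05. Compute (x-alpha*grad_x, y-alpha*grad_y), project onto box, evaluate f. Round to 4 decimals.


Step 1: Compute gradient at (1.1516, -0.977).
grad_x = 2*1*1.1516 + 10 = 12.3032
grad_y = 2*2*-0.977 + 14 = 10.092
Step 2: Gradient step.
x_raw = 1.1516 - 0.05*12.3032 = 0.5364
y_raw = -0.977 - 0.05*10.092 = -1.4816
Step 3: Project onto [-1, 4].
x_proj = clip(0.5364) = 0.5364
y_proj = clip(-1.4816) = -1.0
Step 4: Evaluate f.
f(0.5364, -1.0) = -6.3478


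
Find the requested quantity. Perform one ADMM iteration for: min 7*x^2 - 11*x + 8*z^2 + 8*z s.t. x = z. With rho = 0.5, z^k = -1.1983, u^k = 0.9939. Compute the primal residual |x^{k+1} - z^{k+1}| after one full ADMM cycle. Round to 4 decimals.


ADMM iteration with rho = 0.5, z^k = -1.1983, u^k = 0.9939
Step 1: x-update.
Minimize 7*x^2 - 11*x + (0.5/2)*(x + 1.1983 + 0.9939)^2
FOC: (2*7 + 0.5)*x = 11 + 0.5*(-1.1983 - 0.9939)
x^{k+1} = 0.683
Step 2: z-update.
Minimize 8*z^2 + 8*z + (0.5/2)*(0.683 - z + 0.9939)^2
FOC: (2*8 + 0.5)*z = -8 + 0.5*(0.683 + 0.9939)
z^{k+1} = -0.434
Step 3: u-update.
u^{k+1} = 0.9939 + 0.683 + 0.434 = 2.111
Step 4: Primal residual = |0.683 + 0.434| = 1.1171


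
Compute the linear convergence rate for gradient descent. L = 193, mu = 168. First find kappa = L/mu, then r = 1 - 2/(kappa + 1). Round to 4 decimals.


Step 1: Compute the condition number.
kappa = L/mu = 193/168 = 1.1488
Step 2: Compute the convergence rate.
r = 1 - 2/(kappa + 1) = 1 - 2*mu/(L + mu) = (L - mu)/(L + mu) = 25/361 = 0.0693


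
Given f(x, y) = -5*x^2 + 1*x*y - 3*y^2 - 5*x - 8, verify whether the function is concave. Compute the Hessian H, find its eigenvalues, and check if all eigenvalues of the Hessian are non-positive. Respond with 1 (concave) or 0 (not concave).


The Hessian of f(x,y) = -5*x^2 + 1*x*y - 3*y^2 - 5*x - 8 is:
H = [[-10, 1], [1, -6]]
Trace = -10 - 6 = -16
Determinant = -10*-6 - (1)^2 = 59
Discriminant = (-16)^2 - 4*59 = 20.0
Eigenvalues: lambda_1 = -10.2361, lambda_2 = -5.7639
The function is concave.

1


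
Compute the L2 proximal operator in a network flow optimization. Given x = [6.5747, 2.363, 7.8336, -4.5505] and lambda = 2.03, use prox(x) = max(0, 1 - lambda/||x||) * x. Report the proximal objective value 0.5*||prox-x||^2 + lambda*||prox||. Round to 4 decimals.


Step 1: Compute ||x||.
||x|| = 11.4404
Step 2: Compute scaling factor.
scale = max(0, 1 - 2.03/11.4404) = 0.8226
Step 3: prox(x) = [5.4081, 1.9437, 6.4436, -3.7431]
||prox(x)|| = 9.4104
Step 4: Proximal objective.
0.5*||prox-x||^2 = 2.0605
lambda*||prox|| = 19.1031
Total = 21.1636


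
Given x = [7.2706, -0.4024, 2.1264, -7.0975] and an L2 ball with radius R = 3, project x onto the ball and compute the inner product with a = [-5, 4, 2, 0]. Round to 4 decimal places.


Step 1: Compute ||x|| (intermediates to 6 decimals).
||x|| = sqrt(7.2706^2 + (-0.4024)^2 + 2.1264^2 + (-7.0975)^2) = 10.388437
Step 2: Project.
Since ||x|| > R, scale = R/||x|| = 3/10.388437 = 0.288783, proj(x) = scale * x
proj(x) = [2.099626, -0.116206, 0.614068, -2.049637]
Step 3: Dot product.
a^T * proj(x) = -5*2.099626 + 4*(-0.116206) + 2*0.614068 + 0*(-2.049637) = -9.7348


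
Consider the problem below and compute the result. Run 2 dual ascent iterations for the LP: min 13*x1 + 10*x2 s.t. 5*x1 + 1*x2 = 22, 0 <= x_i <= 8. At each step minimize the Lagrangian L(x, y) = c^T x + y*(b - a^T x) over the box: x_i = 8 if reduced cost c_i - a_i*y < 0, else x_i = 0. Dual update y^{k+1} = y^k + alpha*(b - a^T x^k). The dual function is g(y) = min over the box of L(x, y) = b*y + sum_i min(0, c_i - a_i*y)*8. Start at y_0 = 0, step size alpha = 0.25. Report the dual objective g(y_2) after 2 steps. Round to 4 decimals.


Dual ascent for LP: min 13*x1 + 10*x2, 5*x1 + 1*x2 = 22, 0 <= x_i <= 8
Step 1: y^k = 0.0, reduced costs: (13.0, 10.0)
  x^k = (0.0, 0.0), subgradient = b - a^T x = 22.0
  y^{k+1} = 0.0 + 0.25*22.0 = 5.5
Step 2: y^k = 5.5, reduced costs: (-14.5, 4.5)
  x^k = (8.0, 0.0), subgradient = b - a^T x = -18.0
  y^{k+1} = 5.5 + 0.25*-18.0 = 1.0
Dual objective at y_2 = 1.0: reduced costs (8.0, 9.0), box minimizer x = (0.0, 0.0)
g(y_2) = b*y + (c1 - a1*y)*x1 + (c2 - a2*y)*x2 = 22*1.0 + 8.0*0.0 + 9.0*0.0 = 22.0 + 0.0 + 0.0 = 22.0


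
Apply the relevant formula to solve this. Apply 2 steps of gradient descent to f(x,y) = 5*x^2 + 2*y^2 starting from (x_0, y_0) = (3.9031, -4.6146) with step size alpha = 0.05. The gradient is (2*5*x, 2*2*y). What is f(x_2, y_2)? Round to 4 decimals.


Gradient descent on f(x,y) = 5*x^2 + 2*y^2.
Starting point: (3.9031, -4.6146), alpha = 0.05
Step 1: grad_x = 2*5*3.9031 = 39.031, grad_y = 2*2*-4.6146 = -18.4584
  x_1 = 3.9031 - 0.05*39.031 = 1.9516
  y_1 = -4.6146 - 0.05*-18.4584 = -3.6917
Step 2: grad_x = 2*5*1.9516 = 19.5155, grad_y = 2*2*-3.6917 = -14.7667
  x_2 = 1.9516 - 0.05*19.5155 = 0.9758
  y_2 = -3.6917 - 0.05*-14.7667 = -2.9533
f(0.9758, -2.9533) = 5*0.9758^2 + 2*(-2.9533)^2 = 22.2052


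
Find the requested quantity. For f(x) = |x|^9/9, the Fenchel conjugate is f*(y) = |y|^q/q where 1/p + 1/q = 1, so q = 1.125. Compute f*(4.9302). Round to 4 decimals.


The conjugate exponent q satisfies 1/p + 1/q = 1.
p = 9, so q = 9/(9 - 1) = 1.125
|y|^q = 4.9302^1.125 = 6.0183
f*(4.9302) = 6.0183 / 1.125 = 5.3496


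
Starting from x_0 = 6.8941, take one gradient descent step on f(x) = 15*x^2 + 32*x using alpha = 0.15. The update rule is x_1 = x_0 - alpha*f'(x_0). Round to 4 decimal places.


We compute the gradient at x_0 and apply the update.
f'(x) = 30*x + 32
f'(6.8941) = 30*6.8941 + 32 = 238.823
x_1 = 6.8941 - 0.15*238.823 = -28.9294


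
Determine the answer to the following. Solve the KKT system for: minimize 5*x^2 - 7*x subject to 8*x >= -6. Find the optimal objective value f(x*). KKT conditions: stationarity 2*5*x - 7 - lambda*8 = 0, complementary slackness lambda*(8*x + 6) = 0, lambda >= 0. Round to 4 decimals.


Step 1: Try lambda = 0 (constraint inactive).
Stationarity: 2*5*x - 7 = 0
x* = 7/(2*5) = 0.7
Check constraint: 8*0.7 = 5.6 >= -6 -- satisfied.
Step 2: Compute optimal value.
f(x*) = 5*0.7^2 - 7*0.7 = -2.45


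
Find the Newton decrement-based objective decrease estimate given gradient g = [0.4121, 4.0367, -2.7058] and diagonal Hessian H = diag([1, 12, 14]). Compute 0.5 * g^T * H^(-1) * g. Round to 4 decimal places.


Step 1: H is diagonal, so H^(-1) * g = [0.4121, 0.3364, -0.1933].
Step 2: g^T H^(-1) g = sum_i g_i^2 / H_ii
  = (0.4121)^2/1 + (4.0367)^2/12 + (-2.7058)^2/14
  = 0.1698 + 1.3579 + 0.523 = 2.0507
Step 3: Objective decrease = 0.5 * g^T H^(-1) g = 1.0253


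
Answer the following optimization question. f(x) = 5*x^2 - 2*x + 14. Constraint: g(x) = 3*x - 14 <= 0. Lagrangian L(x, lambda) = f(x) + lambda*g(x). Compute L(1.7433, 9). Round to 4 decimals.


Step 1: Evaluate f(x).
f(1.7433) = 5*1.7433^2 - 2*1.7433 + 14 = 25.7089
Step 2: Evaluate g(x).
g(1.7433) = 3*1.7433 - 14 = -8.7701
Step 3: Compute Lagrangian.
L = 25.7089 + 9*-8.7701 = -53.222


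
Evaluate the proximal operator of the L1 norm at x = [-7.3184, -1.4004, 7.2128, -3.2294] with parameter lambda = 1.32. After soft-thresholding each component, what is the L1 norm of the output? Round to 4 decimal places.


Soft-thresholding with lambda = 1.32:
prox(-7.3184) = sign(-7.3184)*max(|-7.3184| - 1.32, 0) = -5.9984
prox(-1.4004) = sign(-1.4004)*max(|-1.4004| - 1.32, 0) = -0.0804
prox(7.2128) = sign(7.2128)*max(|7.2128| - 1.32, 0) = 5.8928
prox(-3.2294) = sign(-3.2294)*max(|-3.2294| - 1.32, 0) = -1.9094
prox(x) = [-5.9984, -0.0804, 5.8928, -1.9094]
||prox(x)||_1 = 5.9984 + 0.0804 + 5.8928 + 1.9094 = 13.881


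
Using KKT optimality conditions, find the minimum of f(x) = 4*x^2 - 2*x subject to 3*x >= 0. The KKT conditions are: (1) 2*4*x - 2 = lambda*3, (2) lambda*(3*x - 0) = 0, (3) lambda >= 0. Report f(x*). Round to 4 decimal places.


Step 1: Try lambda = 0 (constraint inactive).
Stationarity: 2*4*x - 2 = 0
x* = 2/(2*4) = 0.25
Check constraint: 3*0.25 = 0.75 >= 0 -- satisfied.
Step 2: Compute optimal value.
f(x*) = 4*0.25^2 - 2*0.25 = -0.25


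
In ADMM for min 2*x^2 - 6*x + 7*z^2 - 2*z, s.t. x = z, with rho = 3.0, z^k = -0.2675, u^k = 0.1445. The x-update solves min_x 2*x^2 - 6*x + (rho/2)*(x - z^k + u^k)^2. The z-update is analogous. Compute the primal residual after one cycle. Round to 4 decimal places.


ADMM iteration with rho = 3.0, z^k = -0.2675, u^k = 0.1445
Step 1: x-update.
Minimize 2*x^2 - 6*x + (3.0/2)*(x + 0.2675 + 0.1445)^2
FOC: (2*2 + 3.0)*x = 6 + 3.0*(-0.2675 - 0.1445)
x^{k+1} = 0.6806
Step 2: z-update.
Minimize 7*z^2 - 2*z + (3.0/2)*(0.6806 - z + 0.1445)^2
FOC: (2*7 + 3.0)*z = 2 + 3.0*(0.6806 + 0.1445)
z^{k+1} = 0.2632
Step 3: u-update.
u^{k+1} = 0.1445 + 0.6806 - 0.2632 = 0.5618
Step 4: Primal residual = |0.6806 - 0.2632| = 0.4173


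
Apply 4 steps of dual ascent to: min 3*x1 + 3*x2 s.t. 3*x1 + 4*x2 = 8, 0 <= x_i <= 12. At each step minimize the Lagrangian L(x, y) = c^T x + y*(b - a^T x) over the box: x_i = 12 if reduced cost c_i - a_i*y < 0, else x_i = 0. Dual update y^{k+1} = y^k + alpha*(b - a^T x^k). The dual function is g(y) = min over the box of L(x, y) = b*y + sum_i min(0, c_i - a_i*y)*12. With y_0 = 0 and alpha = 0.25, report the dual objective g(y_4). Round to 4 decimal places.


Dual ascent for LP: min 3*x1 + 3*x2, 3*x1 + 4*x2 = 8, 0 <= x_i <= 12
Step 1: y^k = 0.0, reduced costs: (3.0, 3.0)
  x^k = (0.0, 0.0), subgradient = b - a^T x = 8.0
  y^{k+1} = 0.0 + 0.25*8.0 = 2.0
Step 2: y^k = 2.0, reduced costs: (-3.0, -5.0)
  x^k = (12.0, 12.0), subgradient = b - a^T x = -76.0
  y^{k+1} = 2.0 + 0.25*-76.0 = -17.0
Step 3: y^k = -17.0, reduced costs: (54.0, 71.0)
  x^k = (0.0, 0.0), subgradient = b - a^T x = 8.0
  y^{k+1} = -17.0 + 0.25*8.0 = -15.0
Step 4: y^k = -15.0, reduced costs: (48.0, 63.0)
  x^k = (0.0, 0.0), subgradient = b - a^T x = 8.0
  y^{k+1} = -15.0 + 0.25*8.0 = -13.0
Dual objective at y_4 = -13.0: reduced costs (42.0, 55.0), box minimizer x = (0.0, 0.0)
g(y_4) = b*y + (c1 - a1*y)*x1 + (c2 - a2*y)*x2 = 8*(-13.0) + 42.0*0.0 + 55.0*0.0 = -104.0 + 0.0 + 0.0 = -104.0


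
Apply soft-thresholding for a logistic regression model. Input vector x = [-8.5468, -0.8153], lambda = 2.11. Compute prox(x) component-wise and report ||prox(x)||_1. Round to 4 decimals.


Soft-thresholding with lambda = 2.11:
prox(-8.5468) = sign(-8.5468)*max(|-8.5468| - 2.11, 0) = -6.4368
prox(-0.8153) = sign(-0.8153)*max(|-0.8153| - 2.11, 0) = 0.0
prox(x) = [-6.4368, 0.0]
||prox(x)||_1 = 6.4368 + 0.0 = 6.4368


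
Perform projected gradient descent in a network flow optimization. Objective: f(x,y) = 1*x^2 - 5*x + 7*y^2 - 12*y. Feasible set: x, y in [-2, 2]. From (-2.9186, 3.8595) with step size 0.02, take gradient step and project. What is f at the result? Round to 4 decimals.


Step 1: Compute gradient at (-2.9186, 3.8595).
grad_x = 2*1*-2.9186 - 5 = -10.8372
grad_y = 2*7*3.8595 - 12 = 42.033
Step 2: Gradient step.
x_raw = -2.9186 - 0.02*-10.8372 = -2.7019
y_raw = 3.8595 - 0.02*42.033 = 3.0188
Step 3: Project onto [-2, 2].
x_proj = clip(-2.7019) = -2.0
y_proj = clip(3.0188) = 2.0
Step 4: Evaluate f.
f(-2.0, 2.0) = 18.0


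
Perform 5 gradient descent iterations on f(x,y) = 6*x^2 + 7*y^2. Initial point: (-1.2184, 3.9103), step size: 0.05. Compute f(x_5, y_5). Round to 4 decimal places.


Gradient descent on f(x,y) = 6*x^2 + 7*y^2.
Starting point: (-1.2184, 3.9103), alpha = 0.05
Step 1: grad_x = 2*6*-1.2184 = -14.6208, grad_y = 2*7*3.9103 = 54.7442
  x_1 = -1.2184 - 0.05*-14.6208 = -0.4874
  y_1 = 3.9103 - 0.05*54.7442 = 1.1731
Step 2: grad_x = 2*6*-0.4874 = -5.8483, grad_y = 2*7*1.1731 = 16.4233
  x_2 = -0.4874 - 0.05*-5.8483 = -0.1949
  y_2 = 1.1731 - 0.05*16.4233 = 0.3519
Step 3: grad_x = 2*6*-0.1949 = -2.3393, grad_y = 2*7*0.3519 = 4.927
  x_3 = -0.1949 - 0.05*-2.3393 = -0.078
  y_3 = 0.3519 - 0.05*4.927 = 0.1056
Step 4: grad_x = 2*6*-0.078 = -0.9357, grad_y = 2*7*0.1056 = 1.4781
  x_4 = -0.078 - 0.05*-0.9357 = -0.0312
  y_4 = 0.1056 - 0.05*1.4781 = 0.0317
Step 5: grad_x = 2*6*-0.0312 = -0.3743, grad_y = 2*7*0.0317 = 0.4434
  x_5 = -0.0312 - 0.05*-0.3743 = -0.0125
  y_5 = 0.0317 - 0.05*0.4434 = 0.0095
f(-0.0125, 0.0095) = 6*(-0.0125)^2 + 7*0.0095^2 = 0.0016


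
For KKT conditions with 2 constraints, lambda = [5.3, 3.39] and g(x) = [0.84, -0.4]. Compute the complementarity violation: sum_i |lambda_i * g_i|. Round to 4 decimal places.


KKT complementary slackness check:
lambda_1 * g_1 = 5.3 * 0.84 = 4.452
lambda_2 * g_2 = 3.39 * -0.4 = -1.356
Total violation = 4.452 + 1.356 = 5.808


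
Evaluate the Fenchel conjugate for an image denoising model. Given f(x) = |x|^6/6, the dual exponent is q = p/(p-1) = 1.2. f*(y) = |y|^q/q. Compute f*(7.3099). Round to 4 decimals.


The conjugate exponent q satisfies 1/p + 1/q = 1.
p = 6, so q = 6/(6 - 1) = 1.2
|y|^q = 7.3099^1.2 = 10.8816
f*(7.3099) = 10.8816 / 1.2 = 9.068


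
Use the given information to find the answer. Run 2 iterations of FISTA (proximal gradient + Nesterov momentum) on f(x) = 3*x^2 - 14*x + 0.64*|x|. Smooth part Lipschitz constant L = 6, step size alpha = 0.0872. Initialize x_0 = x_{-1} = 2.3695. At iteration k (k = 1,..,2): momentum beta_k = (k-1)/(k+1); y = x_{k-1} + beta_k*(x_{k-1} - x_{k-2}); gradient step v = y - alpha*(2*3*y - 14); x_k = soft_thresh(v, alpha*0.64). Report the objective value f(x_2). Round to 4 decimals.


FISTA on f(x) = 3*x^2 - 14*x + 0.64*|x|
L = 6, alpha = 0.0872
Iteration 1: beta = 0.0, y = 2.3695 + 0.0*(2.3695 - 2.3695) = 2.3695
  grad(y) = 0.217, v = y - alpha*grad = 2.3506
  prox(v) = soft_thresh(2.3506, 0.0558) = 2.2948
Iteration 2: beta = 0.3333, y = 2.2948 + 0.3333*(2.2948 - 2.3695) = 2.2699
  grad(y) = -0.3808, v = y - alpha*grad = 2.3031
  prox(v) = soft_thresh(2.3031, 0.0558) = 2.2473
f(x_2) = 3*2.2473^2 - 14*2.2473 + 0.64*|2.2473| = -14.8729


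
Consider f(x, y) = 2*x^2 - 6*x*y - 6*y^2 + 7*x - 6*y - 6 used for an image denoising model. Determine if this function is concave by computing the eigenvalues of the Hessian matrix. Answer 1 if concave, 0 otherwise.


The Hessian of f(x,y) = 2*x^2 - 6*x*y - 6*y^2 + 7*x - 6*y - 6 is:
H = [[4, -6], [-6, -12]]
Trace = 4 - 12 = -8
Determinant = 4*-12 - (-6)^2 = -84
Discriminant = (-8)^2 - 4*-84 = 400.0
Eigenvalues: lambda_1 = -14.0, lambda_2 = 6.0
The function is not concave.

0


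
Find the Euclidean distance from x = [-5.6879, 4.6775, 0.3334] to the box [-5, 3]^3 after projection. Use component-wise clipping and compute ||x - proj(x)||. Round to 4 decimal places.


Project each component onto [-5, 3].
clip(-5.6879) = -5.0, clip(4.6775) = 3.0, clip(0.3334) = 0.3334
Projection = [-5.0, 3.0, 0.3334]
Squared diffs: [0.4732, 2.814, 0.0]
Distance = sqrt(3.2872) = 1.8131


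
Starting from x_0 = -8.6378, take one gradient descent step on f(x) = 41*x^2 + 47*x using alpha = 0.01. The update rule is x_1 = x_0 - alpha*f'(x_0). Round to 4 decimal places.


We compute the gradient at x_0 and apply the update.
f'(x) = 82*x + 47
f'(-8.6378) = 82*-8.6378 + 47 = -661.2996
x_1 = -8.6378 - 0.01*-661.2996 = -2.0248


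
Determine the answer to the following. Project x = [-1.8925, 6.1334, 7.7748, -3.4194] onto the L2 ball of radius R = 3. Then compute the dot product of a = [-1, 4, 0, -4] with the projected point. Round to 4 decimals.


Step 1: Compute ||x|| (intermediates to 6 decimals).
||x|| = sqrt((-1.8925)^2 + 6.1334^2 + 7.7748^2 + (-3.4194)^2) = 10.646124
Step 2: Project.
Since ||x|| > R, scale = R/||x|| = 3/10.646124 = 0.281793, proj(x) = scale * x
proj(x) = [-0.533293, 1.728349, 2.190884, -0.963563]
Step 3: Dot product.
a^T * proj(x) = -1*(-0.533293) + 4*1.728349 + 0*2.190884 - 4*(-0.963563) = 11.3009


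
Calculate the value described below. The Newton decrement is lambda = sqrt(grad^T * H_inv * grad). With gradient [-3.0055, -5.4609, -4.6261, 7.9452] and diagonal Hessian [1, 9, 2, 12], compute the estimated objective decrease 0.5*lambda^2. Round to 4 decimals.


Step 1: H is diagonal, so H^(-1) * g = [-3.0055, -0.6068, -2.3131, 0.6621].
Step 2: g^T H^(-1) g = sum_i g_i^2 / H_ii
  = (-3.0055)^2/1 + (-5.4609)^2/9 + (-4.6261)^2/2 + (7.9452)^2/12
  = 9.033 + 3.3135 + 10.7004 + 5.2605 = 28.3074
Step 3: Objective decrease = 0.5 * g^T H^(-1) g = 14.1537


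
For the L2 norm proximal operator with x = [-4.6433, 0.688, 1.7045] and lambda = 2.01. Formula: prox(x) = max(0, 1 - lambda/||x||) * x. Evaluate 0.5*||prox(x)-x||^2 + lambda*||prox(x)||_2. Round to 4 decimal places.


Step 1: Compute ||x||.
||x|| = 4.9939
Step 2: Compute scaling factor.
scale = max(0, 1 - 2.01/4.9939) = 0.5975
Step 3: prox(x) = [-2.7744, 0.4111, 1.0185]
||prox(x)|| = 2.9839
Step 4: Proximal objective.
0.5*||prox-x||^2 = 2.0201
lambda*||prox|| = 5.9976
Total = 8.0177


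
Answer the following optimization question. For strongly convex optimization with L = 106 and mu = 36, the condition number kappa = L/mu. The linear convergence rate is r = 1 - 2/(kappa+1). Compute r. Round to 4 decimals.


Step 1: Compute the condition number.
kappa = L/mu = 106/36 = 2.9444
Step 2: Compute the convergence rate.
r = 1 - 2/(kappa + 1) = 1 - 2*mu/(L + mu) = (L - mu)/(L + mu) = 70/142 = 0.493


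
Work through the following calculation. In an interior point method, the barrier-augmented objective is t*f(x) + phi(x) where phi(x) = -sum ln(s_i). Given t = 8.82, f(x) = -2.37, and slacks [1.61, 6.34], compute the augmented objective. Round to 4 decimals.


Step 1: Compute log-barrier.
ln values: [0.4762, 1.8469]
phi = -(0.4762 + 1.8469) = -2.3231
Step 2: Compute augmented objective.
t*f(x) = 8.82*-2.37 = -20.9034
Total = -20.9034 - 2.3231 = -23.2265


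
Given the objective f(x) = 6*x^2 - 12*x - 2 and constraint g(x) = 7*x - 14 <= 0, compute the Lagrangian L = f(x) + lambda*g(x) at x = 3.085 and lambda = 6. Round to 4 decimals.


Step 1: Evaluate f(x).
f(3.085) = 6*3.085^2 - 12*3.085 - 2 = 18.0834
Step 2: Evaluate g(x).
g(3.085) = 7*3.085 - 14 = 7.595
Step 3: Compute Lagrangian.
L = 18.0834 + 6*7.595 = 63.6534


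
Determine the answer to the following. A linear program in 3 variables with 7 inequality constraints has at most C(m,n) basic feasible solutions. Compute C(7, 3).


Each vertex corresponds to some choice of n active constraints out of m, so the number of vertices is at most C(m, n) = m! / (n!(m-n)!).
m = 7, n = 3
Numerator: 7 * 6 * 5
Denominator: 3! = 6
C(7, 3) = 35


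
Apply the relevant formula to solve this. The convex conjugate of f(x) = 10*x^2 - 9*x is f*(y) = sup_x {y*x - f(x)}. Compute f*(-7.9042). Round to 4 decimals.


f*(y) = sup_x {y*x - a*x^2 - b*x} = sup_x {(y-b)*x - a*x^2}
FOC: (y - b) - 2a*x = 0 => x* = (y - b)/(2a)
x* = (-7.9042 + 9)/(2*10) = 0.0548
f*(-7.9042) = (y-b)^2/(4a) = (-7.9042 + 9)^2/(4*10)
= 1.2008/40 = 0.03


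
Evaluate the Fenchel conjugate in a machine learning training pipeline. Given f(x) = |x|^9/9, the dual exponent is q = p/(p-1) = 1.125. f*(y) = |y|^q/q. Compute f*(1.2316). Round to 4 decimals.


The conjugate exponent q satisfies 1/p + 1/q = 1.
p = 9, so q = 9/(9 - 1) = 1.125
|y|^q = 1.2316^1.125 = 1.2641
f*(1.2316) = 1.2641 / 1.125 = 1.1236


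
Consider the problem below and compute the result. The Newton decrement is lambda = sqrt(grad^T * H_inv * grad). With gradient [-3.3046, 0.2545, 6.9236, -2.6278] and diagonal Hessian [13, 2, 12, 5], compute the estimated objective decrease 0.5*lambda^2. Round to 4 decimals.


Step 1: H is diagonal, so H^(-1) * g = [-0.2542, 0.1273, 0.577, -0.5256].
Step 2: g^T H^(-1) g = sum_i g_i^2 / H_ii
  = (-3.3046)^2/13 + (0.2545)^2/2 + (6.9236)^2/12 + (-2.6278)^2/5
  = 0.84 + 0.0324 + 3.9947 + 1.3811 = 6.2482
Step 3: Objective decrease = 0.5 * g^T H^(-1) g = 3.1241


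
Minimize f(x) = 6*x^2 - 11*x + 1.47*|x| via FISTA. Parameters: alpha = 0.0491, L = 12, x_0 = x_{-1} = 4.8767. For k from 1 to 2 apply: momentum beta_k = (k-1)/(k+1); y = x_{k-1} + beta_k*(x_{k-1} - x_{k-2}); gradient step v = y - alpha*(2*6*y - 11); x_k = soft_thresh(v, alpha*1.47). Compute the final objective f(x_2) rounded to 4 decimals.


FISTA on f(x) = 6*x^2 - 11*x + 1.47*|x|
L = 12, alpha = 0.0491
Iteration 1: beta = 0.0, y = 4.8767 + 0.0*(4.8767 - 4.8767) = 4.8767
  grad(y) = 47.5204, v = y - alpha*grad = 2.5434
  prox(v) = soft_thresh(2.5434, 0.0722) = 2.4713
Iteration 2: beta = 0.3333, y = 2.4713 + 0.3333*(2.4713 - 4.8767) = 1.6695
  grad(y) = 9.0335, v = y - alpha*grad = 1.2259
  prox(v) = soft_thresh(1.2259, 0.0722) = 1.1537
f(x_2) = 6*1.1537^2 - 11*1.1537 + 1.47*|1.1537| = -3.0085


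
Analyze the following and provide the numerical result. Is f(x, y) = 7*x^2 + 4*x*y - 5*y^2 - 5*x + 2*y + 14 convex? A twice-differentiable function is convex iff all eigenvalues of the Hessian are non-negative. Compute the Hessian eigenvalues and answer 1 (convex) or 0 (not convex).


The Hessian of f(x,y) = 7*x^2 + 4*x*y - 5*y^2 - 5*x + 2*y + 14 is:
H = [[14, 4], [4, -10]]
Trace = 14 - 10 = 4
Determinant = 14*-10 - (4)^2 = -156
Discriminant = (4)^2 - 4*-156 = 640.0
Eigenvalues: lambda_1 = -10.6491, lambda_2 = 14.6491
The function is not convex.

0


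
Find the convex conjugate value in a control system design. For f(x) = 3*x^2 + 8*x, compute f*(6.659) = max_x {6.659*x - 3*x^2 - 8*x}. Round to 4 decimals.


f*(y) = sup_x {y*x - a*x^2 - b*x} = sup_x {(y-b)*x - a*x^2}
FOC: (y - b) - 2a*x = 0 => x* = (y - b)/(2a)
x* = (6.659 - 8)/(2*3) = -0.2235
f*(6.659) = (y-b)^2/(4a) = (6.659 - 8)^2/(4*3)
= 1.7983/12 = 0.1499


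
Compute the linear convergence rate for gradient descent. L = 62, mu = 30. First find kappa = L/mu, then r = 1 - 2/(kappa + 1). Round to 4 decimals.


Step 1: Compute the condition number.
kappa = L/mu = 62/30 = 2.0667
Step 2: Compute the convergence rate.
r = 1 - 2/(kappa + 1) = 1 - 2*mu/(L + mu) = (L - mu)/(L + mu) = 32/92 = 0.3478


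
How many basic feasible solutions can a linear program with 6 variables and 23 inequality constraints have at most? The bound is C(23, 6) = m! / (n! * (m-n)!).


Each vertex corresponds to some choice of n active constraints out of m, so the number of vertices is at most C(m, n) = m! / (n!(m-n)!).
m = 23, n = 6
Numerator: 23 * 22 * 21 * 20 * 19 * 18
Denominator: 6! = 720
C(23, 6) = 100947


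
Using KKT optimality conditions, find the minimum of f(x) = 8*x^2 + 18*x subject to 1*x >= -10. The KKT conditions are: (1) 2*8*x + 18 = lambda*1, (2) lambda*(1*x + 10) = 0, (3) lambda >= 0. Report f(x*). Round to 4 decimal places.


Step 1: Try lambda = 0 (constraint inactive).
Stationarity: 2*8*x + 18 = 0
x* = -18/(2*8) = -1.125
Check constraint: 1*-1.125 = -1.125 >= -10 -- satisfied.
Step 2: Compute optimal value.
f(x*) = 8*(-1.125)^2 + 18*(-1.125) = -10.125


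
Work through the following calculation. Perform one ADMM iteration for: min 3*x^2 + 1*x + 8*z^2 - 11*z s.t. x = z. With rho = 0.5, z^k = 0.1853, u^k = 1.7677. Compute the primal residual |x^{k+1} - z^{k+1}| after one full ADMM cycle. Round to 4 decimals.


ADMM iteration with rho = 0.5, z^k = 0.1853, u^k = 1.7677
Step 1: x-update.
Minimize 3*x^2 + 1*x + (0.5/2)*(x - 0.1853 + 1.7677)^2
FOC: (2*3 + 0.5)*x = -1 + 0.5*(0.1853 - 1.7677)
x^{k+1} = -0.2756
Step 2: z-update.
Minimize 8*z^2 - 11*z + (0.5/2)*(-0.2756 - z + 1.7677)^2
FOC: (2*8 + 0.5)*z = 11 + 0.5*(-0.2756 + 1.7677)
z^{k+1} = 0.7119
Step 3: u-update.
u^{k+1} = 1.7677 - 0.2756 - 0.7119 = 0.7802
Step 4: Primal residual = |-0.2756 - 0.7119| = 0.9875


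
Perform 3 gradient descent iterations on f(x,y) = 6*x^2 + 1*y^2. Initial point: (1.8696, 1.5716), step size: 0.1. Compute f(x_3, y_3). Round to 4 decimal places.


Gradient descent on f(x,y) = 6*x^2 + 1*y^2.
Starting point: (1.8696, 1.5716), alpha = 0.1
Step 1: grad_x = 2*6*1.8696 = 22.4352, grad_y = 2*1*1.5716 = 3.1432
  x_1 = 1.8696 - 0.1*22.4352 = -0.3739
  y_1 = 1.5716 - 0.1*3.1432 = 1.2573
Step 2: grad_x = 2*6*-0.3739 = -4.487, grad_y = 2*1*1.2573 = 2.5146
  x_2 = -0.3739 - 0.1*-4.487 = 0.0748
  y_2 = 1.2573 - 0.1*2.5146 = 1.0058
Step 3: grad_x = 2*6*0.0748 = 0.8974, grad_y = 2*1*1.0058 = 2.0116
  x_3 = 0.0748 - 0.1*0.8974 = -0.015
  y_3 = 1.0058 - 0.1*2.0116 = 0.8047
f(-0.015, 0.8047) = 6*(-0.015)^2 + 1*0.8047^2 = 0.6488


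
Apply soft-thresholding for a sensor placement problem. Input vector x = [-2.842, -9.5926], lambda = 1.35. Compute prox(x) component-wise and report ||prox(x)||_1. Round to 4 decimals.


Soft-thresholding with lambda = 1.35:
prox(-2.842) = sign(-2.842)*max(|-2.842| - 1.35, 0) = -1.492
prox(-9.5926) = sign(-9.5926)*max(|-9.5926| - 1.35, 0) = -8.2426
prox(x) = [-1.492, -8.2426]
||prox(x)||_1 = 1.492 + 8.2426 = 9.7346


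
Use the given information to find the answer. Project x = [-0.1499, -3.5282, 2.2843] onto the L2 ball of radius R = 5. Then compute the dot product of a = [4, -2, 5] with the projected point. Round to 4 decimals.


Step 1: Compute ||x|| (intermediates to 6 decimals).
||x|| = sqrt((-0.1499)^2 + (-3.5282)^2 + 2.2843^2) = 4.205793
Step 2: Project.
Since ||x|| <= R, proj = x (no scaling needed).
proj(x) = [-0.1499, -3.5282, 2.2843]
Step 3: Dot product.
a^T * proj(x) = 4*(-0.1499) - 2*(-3.5282) + 5*2.2843 = 17.8783


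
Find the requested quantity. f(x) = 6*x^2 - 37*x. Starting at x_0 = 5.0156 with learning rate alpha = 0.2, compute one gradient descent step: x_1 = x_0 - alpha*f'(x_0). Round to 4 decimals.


We compute the gradient at x_0 and apply the update.
f'(x) = 12*x - 37
f'(5.0156) = 12*5.0156 - 37 = 23.1872
x_1 = 5.0156 - 0.2*23.1872 = 0.3782


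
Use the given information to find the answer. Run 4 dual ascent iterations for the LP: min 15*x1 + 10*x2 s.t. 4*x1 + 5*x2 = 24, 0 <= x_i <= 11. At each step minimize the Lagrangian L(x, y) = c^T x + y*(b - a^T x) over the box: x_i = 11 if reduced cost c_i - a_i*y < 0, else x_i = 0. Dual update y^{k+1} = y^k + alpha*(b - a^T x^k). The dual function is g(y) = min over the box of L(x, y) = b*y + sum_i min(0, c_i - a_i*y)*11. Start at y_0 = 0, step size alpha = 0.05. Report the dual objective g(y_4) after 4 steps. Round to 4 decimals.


Dual ascent for LP: min 15*x1 + 10*x2, 4*x1 + 5*x2 = 24, 0 <= x_i <= 11
Step 1: y^k = 0.0, reduced costs: (15.0, 10.0)
  x^k = (0.0, 0.0), subgradient = b - a^T x = 24.0
  y^{k+1} = 0.0 + 0.05*24.0 = 1.2
Step 2: y^k = 1.2, reduced costs: (10.2, 4.0)
  x^k = (0.0, 0.0), subgradient = b - a^T x = 24.0
  y^{k+1} = 1.2 + 0.05*24.0 = 2.4
Step 3: y^k = 2.4, reduced costs: (5.4, -2.0)
  x^k = (0.0, 11.0), subgradient = b - a^T x = -31.0
  y^{k+1} = 2.4 + 0.05*-31.0 = 0.85
Step 4: y^k = 0.85, reduced costs: (11.6, 5.75)
  x^k = (0.0, 0.0), subgradient = b - a^T x = 24.0
  y^{k+1} = 0.85 + 0.05*24.0 = 2.05
Dual objective at y_4 = 2.05: reduced costs (6.8, -0.25), box minimizer x = (0.0, 11.0)
g(y_4) = b*y + (c1 - a1*y)*x1 + (c2 - a2*y)*x2 = 24*2.05 + 6.8*0.0 + (-0.25)*11.0 = 49.2 + 0.0 - 2.75 = 46.45


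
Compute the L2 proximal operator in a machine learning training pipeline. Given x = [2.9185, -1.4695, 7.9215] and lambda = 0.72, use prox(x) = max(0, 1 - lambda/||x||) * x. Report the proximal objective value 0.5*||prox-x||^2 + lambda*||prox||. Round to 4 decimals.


Step 1: Compute ||x||.
||x|| = 8.569
Step 2: Compute scaling factor.
scale = max(0, 1 - 0.72/8.569) = 0.916
Step 3: prox(x) = [2.6733, -1.346, 7.2559]
||prox(x)|| = 7.849
Step 4: Proximal objective.
0.5*||prox-x||^2 = 0.2592
lambda*||prox|| = 5.6513
Total = 5.9105


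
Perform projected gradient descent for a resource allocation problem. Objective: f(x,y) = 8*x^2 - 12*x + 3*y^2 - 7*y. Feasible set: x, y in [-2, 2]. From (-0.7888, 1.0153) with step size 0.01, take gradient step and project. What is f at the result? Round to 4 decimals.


Step 1: Compute gradient at (-0.7888, 1.0153).
grad_x = 2*8*-0.7888 - 12 = -24.6208
grad_y = 2*3*1.0153 - 7 = -0.9082
Step 2: Gradient step.
x_raw = -0.7888 - 0.01*-24.6208 = -0.5426
y_raw = 1.0153 - 0.01*-0.9082 = 1.0244
Step 3: Project onto [-2, 2].
x_proj = clip(-0.5426) = -0.5426
y_proj = clip(1.0244) = 1.0244
Step 4: Evaluate f.
f(-0.5426, 1.0244) = 4.8438


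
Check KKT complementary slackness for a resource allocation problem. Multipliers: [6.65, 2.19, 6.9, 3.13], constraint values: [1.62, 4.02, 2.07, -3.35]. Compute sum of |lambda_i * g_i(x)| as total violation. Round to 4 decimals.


KKT complementary slackness check:
lambda_1 * g_1 = 6.65 * 1.62 = 10.773
lambda_2 * g_2 = 2.19 * 4.02 = 8.8038
lambda_3 * g_3 = 6.9 * 2.07 = 14.283
lambda_4 * g_4 = 3.13 * -3.35 = -10.4855
Total violation = 10.773 + 8.8038 + 14.283 + 10.4855 = 44.3453


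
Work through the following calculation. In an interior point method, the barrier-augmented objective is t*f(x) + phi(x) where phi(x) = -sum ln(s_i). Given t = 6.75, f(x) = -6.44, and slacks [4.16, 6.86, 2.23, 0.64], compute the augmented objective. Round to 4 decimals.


Step 1: Compute log-barrier.
ln values: [1.4255, 1.9257, 0.802, -0.4463]
phi = -(1.4255 + 1.9257 + 0.802 - 0.4463) = -3.7069
Step 2: Compute augmented objective.
t*f(x) = 6.75*-6.44 = -43.47
Total = -43.47 - 3.7069 = -47.1769


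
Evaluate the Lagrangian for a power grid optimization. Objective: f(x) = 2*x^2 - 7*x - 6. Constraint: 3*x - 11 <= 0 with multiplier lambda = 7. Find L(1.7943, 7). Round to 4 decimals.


Step 1: Evaluate f(x).
f(1.7943) = 2*1.7943^2 - 7*1.7943 - 6 = -12.1211
Step 2: Evaluate g(x).
g(1.7943) = 3*1.7943 - 11 = -5.6171
Step 3: Compute Lagrangian.
L = -12.1211 + 7*-5.6171 = -51.4408


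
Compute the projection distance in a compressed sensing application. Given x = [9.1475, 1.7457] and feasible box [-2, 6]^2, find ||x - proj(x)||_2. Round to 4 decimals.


Project each component onto [-2, 6].
clip(9.1475) = 6.0, clip(1.7457) = 1.7457
Projection = [6.0, 1.7457]
Squared diffs: [9.9068, 0.0]
Distance = sqrt(9.9068) = 3.1475


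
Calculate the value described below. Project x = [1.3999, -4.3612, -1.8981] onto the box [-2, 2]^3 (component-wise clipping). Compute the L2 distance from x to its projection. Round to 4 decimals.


Project each component onto [-2, 2].
clip(1.3999) = 1.3999, clip(-4.3612) = -2.0, clip(-1.8981) = -1.8981
Projection = [1.3999, -2.0, -1.8981]
Squared diffs: [0.0, 5.5753, 0.0]
Distance = sqrt(5.5753) = 2.3612


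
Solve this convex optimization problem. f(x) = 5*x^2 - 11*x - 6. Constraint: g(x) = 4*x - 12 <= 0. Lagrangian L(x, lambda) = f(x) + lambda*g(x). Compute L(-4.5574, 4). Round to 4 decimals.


Step 1: Evaluate f(x).
f(-4.5574) = 5*(-4.5574)^2 - 11*(-4.5574) - 6 = 147.9809
Step 2: Evaluate g(x).
g(-4.5574) = 4*-4.5574 - 12 = -30.2296
Step 3: Compute Lagrangian.
L = 147.9809 + 4*-30.2296 = 27.0625


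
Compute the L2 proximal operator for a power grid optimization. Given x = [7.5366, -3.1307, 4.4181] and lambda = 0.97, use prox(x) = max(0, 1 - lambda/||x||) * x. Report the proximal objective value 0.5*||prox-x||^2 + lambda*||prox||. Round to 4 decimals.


Step 1: Compute ||x||.
||x|| = 9.2802
Step 2: Compute scaling factor.
scale = max(0, 1 - 0.97/9.2802) = 0.8955
Step 3: prox(x) = [6.7488, -2.8035, 3.9563]
||prox(x)|| = 8.3102
Step 4: Proximal objective.
0.5*||prox-x||^2 = 0.4705
lambda*||prox|| = 8.0609
Total = 8.5313


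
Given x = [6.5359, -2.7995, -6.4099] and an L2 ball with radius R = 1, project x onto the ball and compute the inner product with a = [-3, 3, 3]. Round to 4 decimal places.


Step 1: Compute ||x|| (intermediates to 6 decimals).
||x|| = sqrt(6.5359^2 + (-2.7995)^2 + (-6.4099)^2) = 9.572983
Step 2: Project.
Since ||x|| > R, scale = R/||x|| = 1/9.572983 = 0.104461, proj(x) = scale * x
proj(x) = [0.682747, -0.292439, -0.669585]
Step 3: Dot product.
a^T * proj(x) = -3*0.682747 + 3*(-0.292439) + 3*(-0.669585) = -4.9343


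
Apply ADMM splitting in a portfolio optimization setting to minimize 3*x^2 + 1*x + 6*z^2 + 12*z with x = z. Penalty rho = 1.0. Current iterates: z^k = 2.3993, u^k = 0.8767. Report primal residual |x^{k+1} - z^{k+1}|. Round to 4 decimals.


ADMM iteration with rho = 1.0, z^k = 2.3993, u^k = 0.8767
Step 1: x-update.
Minimize 3*x^2 + 1*x + (1.0/2)*(x - 2.3993 + 0.8767)^2
FOC: (2*3 + 1.0)*x = -1 + 1.0*(2.3993 - 0.8767)
x^{k+1} = 0.0747
Step 2: z-update.
Minimize 6*z^2 + 12*z + (1.0/2)*(0.0747 - z + 0.8767)^2
FOC: (2*6 + 1.0)*z = -12 + 1.0*(0.0747 + 0.8767)
z^{k+1} = -0.8499
Step 3: u-update.
u^{k+1} = 0.8767 + 0.0747 + 0.8499 = 1.8013
Step 4: Primal residual = |0.0747 + 0.8499| = 0.9246


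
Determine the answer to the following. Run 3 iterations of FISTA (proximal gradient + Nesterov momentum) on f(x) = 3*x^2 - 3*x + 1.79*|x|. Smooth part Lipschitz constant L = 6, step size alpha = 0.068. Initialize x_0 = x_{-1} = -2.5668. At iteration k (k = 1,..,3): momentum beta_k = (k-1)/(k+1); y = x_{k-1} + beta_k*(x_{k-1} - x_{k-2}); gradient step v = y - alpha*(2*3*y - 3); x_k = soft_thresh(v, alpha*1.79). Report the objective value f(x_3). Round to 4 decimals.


FISTA on f(x) = 3*x^2 - 3*x + 1.79*|x|
L = 6, alpha = 0.068
Iteration 1: beta = 0.0, y = -2.5668 + 0.0*(-2.5668 + 2.5668) = -2.5668
  grad(y) = -18.4008, v = y - alpha*grad = -1.3155
  prox(v) = soft_thresh(-1.3155, 0.1217) = -1.1938
Iteration 2: beta = 0.3333, y = -1.1938 + 0.3333*(-1.1938 + 2.5668) = -0.7362
  grad(y) = -7.417, v = y - alpha*grad = -0.2318
  prox(v) = soft_thresh(-0.2318, 0.1217) = -0.1101
Iteration 3: beta = 0.5, y = -0.1101 + 0.5*(-0.1101 + 1.1938) = 0.4318
  grad(y) = -0.4093, v = y - alpha*grad = 0.4596
  prox(v) = soft_thresh(0.4596, 0.1217) = 0.3379
f(x_3) = 3*0.3379^2 - 3*0.3379 + 1.79*|0.3379| = -0.0663


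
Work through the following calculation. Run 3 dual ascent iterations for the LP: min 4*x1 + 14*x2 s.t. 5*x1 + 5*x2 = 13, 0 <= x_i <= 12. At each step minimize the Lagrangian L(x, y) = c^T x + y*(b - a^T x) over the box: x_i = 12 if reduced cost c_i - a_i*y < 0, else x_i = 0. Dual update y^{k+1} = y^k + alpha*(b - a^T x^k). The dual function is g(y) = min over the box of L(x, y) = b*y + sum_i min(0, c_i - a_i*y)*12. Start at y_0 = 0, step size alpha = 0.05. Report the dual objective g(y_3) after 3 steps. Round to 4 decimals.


Dual ascent for LP: min 4*x1 + 14*x2, 5*x1 + 5*x2 = 13, 0 <= x_i <= 12
Step 1: y^k = 0.0, reduced costs: (4.0, 14.0)
  x^k = (0.0, 0.0), subgradient = b - a^T x = 13.0
  y^{k+1} = 0.0 + 0.05*13.0 = 0.65
Step 2: y^k = 0.65, reduced costs: (0.75, 10.75)
  x^k = (0.0, 0.0), subgradient = b - a^T x = 13.0
  y^{k+1} = 0.65 + 0.05*13.0 = 1.3
Step 3: y^k = 1.3, reduced costs: (-2.5, 7.5)
  x^k = (12.0, 0.0), subgradient = b - a^T x = -47.0
  y^{k+1} = 1.3 + 0.05*-47.0 = -1.05
Dual objective at y_3 = -1.05: reduced costs (9.25, 19.25), box minimizer x = (0.0, 0.0)
g(y_3) = b*y + (c1 - a1*y)*x1 + (c2 - a2*y)*x2 = 13*(-1.05) + 9.25*0.0 + 19.25*0.0 = -13.65 + 0.0 + 0.0 = -13.65


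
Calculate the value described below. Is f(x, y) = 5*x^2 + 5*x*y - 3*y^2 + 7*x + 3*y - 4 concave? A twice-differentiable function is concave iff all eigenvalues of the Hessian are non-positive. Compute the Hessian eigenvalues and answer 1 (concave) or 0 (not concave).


The Hessian of f(x,y) = 5*x^2 + 5*x*y - 3*y^2 + 7*x + 3*y - 4 is:
H = [[10, 5], [5, -6]]
Trace = 10 - 6 = 4
Determinant = 10*-6 - (5)^2 = -85
Discriminant = (4)^2 - 4*-85 = 356.0
Eigenvalues: lambda_1 = -7.434, lambda_2 = 11.434
The function is not concave.

0
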